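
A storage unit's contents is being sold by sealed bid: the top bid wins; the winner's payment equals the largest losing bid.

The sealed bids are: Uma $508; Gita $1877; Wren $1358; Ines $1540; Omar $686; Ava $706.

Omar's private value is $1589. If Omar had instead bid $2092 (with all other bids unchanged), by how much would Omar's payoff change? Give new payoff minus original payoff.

−$288

The highest bid among the other bidders is $1877; Omar's bid doesn't change that.
Original bid $686: Omar is not highest (top rival bid is $1877); payoff $0.
Alternative bid $2092: Omar is highest, pays the top rival bid $1877; payoff $1589 − $1877 = −$288.
Change in payoff = −$288 − ($0) = −$288.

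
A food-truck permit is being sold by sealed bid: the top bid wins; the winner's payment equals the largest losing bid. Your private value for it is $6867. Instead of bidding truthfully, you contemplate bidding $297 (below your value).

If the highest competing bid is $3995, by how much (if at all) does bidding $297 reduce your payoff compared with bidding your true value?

Bidding your value $6867: you win (since $6867 > $3995) and pay $3995. Payoff $2872.
Bidding $297: you lose. Payoff $0.
The competing bid $3995 lies between your shaded bid and your value, so underbidding forfeits an item you could have won at a profitable price.
Loss from deviating = $2872 − ($0) = $2872.

$2872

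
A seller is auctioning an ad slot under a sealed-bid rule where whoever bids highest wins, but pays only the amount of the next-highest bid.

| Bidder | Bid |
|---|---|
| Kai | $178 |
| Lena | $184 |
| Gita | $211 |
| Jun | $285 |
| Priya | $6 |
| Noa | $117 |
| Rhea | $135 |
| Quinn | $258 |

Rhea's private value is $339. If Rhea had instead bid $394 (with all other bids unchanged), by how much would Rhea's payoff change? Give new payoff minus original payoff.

The highest bid among the other bidders is $285; Rhea's bid doesn't change that.
Original bid $135: Rhea is not highest (top rival bid is $285); payoff $0.
Alternative bid $394: Rhea is highest, pays the top rival bid $285; payoff $339 − $285 = $54.
Change in payoff = $54 − ($0) = $54.

$54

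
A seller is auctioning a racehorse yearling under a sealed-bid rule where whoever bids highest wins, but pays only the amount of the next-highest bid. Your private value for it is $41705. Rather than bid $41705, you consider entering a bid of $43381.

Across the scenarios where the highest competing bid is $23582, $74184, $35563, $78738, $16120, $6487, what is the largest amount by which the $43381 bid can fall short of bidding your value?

$0

$23582: same outcome either way → loss $0.
$74184: same outcome either way → loss $0.
$35563: same outcome either way → loss $0.
$78738: same outcome either way → loss $0.
$16120: same outcome either way → loss $0.
$6487: same outcome either way → loss $0.
Maximum loss: $0.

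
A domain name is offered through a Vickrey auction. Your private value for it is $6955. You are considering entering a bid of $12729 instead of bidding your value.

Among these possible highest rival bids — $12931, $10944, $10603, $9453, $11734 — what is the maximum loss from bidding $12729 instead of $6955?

$12931: same outcome either way → loss $0.
$10944: truthful gives $0, deviation gives −$3989 → loss $3989.
$10603: truthful gives $0, deviation gives −$3648 → loss $3648.
$9453: truthful gives $0, deviation gives −$2498 → loss $2498.
$11734: truthful gives $0, deviation gives −$4779 → loss $4779.
Maximum loss: $4779.

$4779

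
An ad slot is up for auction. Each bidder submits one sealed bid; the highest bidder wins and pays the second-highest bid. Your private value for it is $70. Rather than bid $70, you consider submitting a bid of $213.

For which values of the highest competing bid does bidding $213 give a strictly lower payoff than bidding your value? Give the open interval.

($70, $213)

If the competing bid is below $70, both bids win at the same price — no difference.
If it is above $213, both bids lose — no difference.
If it lies strictly between $70 and $213, bidding your value loses (payoff 0) while bidding $213 wins at a price above your value (payoff negative).
So the deviation strictly hurts on the open interval ($70, $213).
In a second-price auction your bid sets only whether you win, not what you pay, so bidding your true value is weakly dominant.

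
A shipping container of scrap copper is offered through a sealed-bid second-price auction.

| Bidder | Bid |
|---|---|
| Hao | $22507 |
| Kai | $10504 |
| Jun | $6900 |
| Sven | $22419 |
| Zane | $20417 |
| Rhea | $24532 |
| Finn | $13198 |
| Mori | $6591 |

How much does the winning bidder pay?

$22507

Highest bid: Rhea at $24532, so Rhea wins.
Second-highest bid: Hao at $22507 — that is the price the winner pays.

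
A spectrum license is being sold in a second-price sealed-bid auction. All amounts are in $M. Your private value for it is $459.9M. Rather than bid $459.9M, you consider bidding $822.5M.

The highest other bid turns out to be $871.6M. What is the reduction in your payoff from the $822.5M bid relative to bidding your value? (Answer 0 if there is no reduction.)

$0M

Bidding your value $459.9M: you lose (since $459.9M < $871.6M). Payoff $0M.
Bidding $822.5M: you lose. Payoff $0M.
Difference = $0M − $0M = $0M; both bids lead to the same outcome because the competing bid is above both your value and your alternative bid.
Truthful bidding weakly dominates here: raising your bid can only win items priced above your value, and lowering it can only forfeit items priced below.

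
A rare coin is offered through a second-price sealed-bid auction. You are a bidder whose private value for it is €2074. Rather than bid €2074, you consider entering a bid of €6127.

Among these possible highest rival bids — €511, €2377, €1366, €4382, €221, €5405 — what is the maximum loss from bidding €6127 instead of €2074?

€3331

€511: same outcome either way → loss €0.
€2377: truthful gives €0, deviation gives −€303 → loss €303.
€1366: same outcome either way → loss €0.
€4382: truthful gives €0, deviation gives −€2308 → loss €2308.
€221: same outcome either way → loss €0.
€5405: truthful gives €0, deviation gives −€3331 → loss €3331.
Maximum loss: €3331.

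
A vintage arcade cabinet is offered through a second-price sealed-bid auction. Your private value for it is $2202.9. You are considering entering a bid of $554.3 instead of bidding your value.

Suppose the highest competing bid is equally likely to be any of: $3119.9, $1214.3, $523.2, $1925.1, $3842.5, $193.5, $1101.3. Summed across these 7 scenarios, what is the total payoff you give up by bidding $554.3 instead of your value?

The deviation costs you only when the competing bid falls strictly between $554.3 and $2202.9; elsewhere both bids give the same outcome.
$3119.9: outcomes coincide → loss $0.
$1214.3: truthful payoff $988.6, deviation payoff $0 → loss $988.6.
$523.2: outcomes coincide → loss $0.
$1925.1: truthful payoff $277.8, deviation payoff $0 → loss $277.8.
$3842.5: outcomes coincide → loss $0.
$193.5: outcomes coincide → loss $0.
$1101.3: truthful payoff $1101.6, deviation payoff $0 → loss $1101.6.
Total loss = $988.6 + $277.8 + $1101.6 = $2368.

$2368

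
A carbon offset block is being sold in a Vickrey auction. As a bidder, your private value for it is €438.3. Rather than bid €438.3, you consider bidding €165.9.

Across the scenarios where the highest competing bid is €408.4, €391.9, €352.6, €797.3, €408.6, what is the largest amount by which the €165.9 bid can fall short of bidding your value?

€408.4: truthful gives €29.9, deviation gives €0 → loss €29.9.
€391.9: truthful gives €46.4, deviation gives €0 → loss €46.4.
€352.6: truthful gives €85.7, deviation gives €0 → loss €85.7.
€797.3: same outcome either way → loss €0.
€408.6: truthful gives €29.7, deviation gives €0 → loss €29.7.
Maximum loss: €85.7.

€85.7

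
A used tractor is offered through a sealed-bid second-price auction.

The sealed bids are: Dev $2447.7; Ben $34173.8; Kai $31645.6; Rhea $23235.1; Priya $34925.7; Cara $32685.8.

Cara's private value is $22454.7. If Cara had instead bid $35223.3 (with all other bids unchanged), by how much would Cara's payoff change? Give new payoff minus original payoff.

The highest bid among the other bidders is $34925.7; Cara's bid doesn't change that.
Original bid $32685.8: Cara is not highest (top rival bid is $34925.7); payoff $0.
Alternative bid $35223.3: Cara is highest, pays the top rival bid $34925.7; payoff $22454.7 − $34925.7 = −$12471.
Change in payoff = −$12471 − ($0) = −$12471.

−$12471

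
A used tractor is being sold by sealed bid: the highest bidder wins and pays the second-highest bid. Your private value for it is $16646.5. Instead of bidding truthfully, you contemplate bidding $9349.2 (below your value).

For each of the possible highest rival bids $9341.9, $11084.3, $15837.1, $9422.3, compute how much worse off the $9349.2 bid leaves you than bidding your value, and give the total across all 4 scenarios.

The deviation costs you only when the competing bid falls strictly between $9349.2 and $16646.5; elsewhere both bids give the same outcome.
$9341.9: outcomes coincide → loss $0.
$11084.3: truthful payoff $5562.2, deviation payoff $0 → loss $5562.2.
$15837.1: truthful payoff $809.4, deviation payoff $0 → loss $809.4.
$9422.3: truthful payoff $7224.2, deviation payoff $0 → loss $7224.2.
Total loss = $5562.2 + $809.4 + $7224.2 = $13595.8.

$13595.8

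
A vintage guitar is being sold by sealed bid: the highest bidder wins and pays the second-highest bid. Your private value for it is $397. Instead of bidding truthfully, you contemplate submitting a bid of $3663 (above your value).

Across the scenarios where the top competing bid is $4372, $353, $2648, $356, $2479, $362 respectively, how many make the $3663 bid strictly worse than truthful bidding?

The deviation hurts exactly when the highest competing bid lies strictly between $397 and $3663 — overbidding then wins at a price above your value.
$4372: above both → same outcome either way.
$353: below both → same outcome either way.
$2648: inside the interval → strictly worse (loss $2251).
$356: below both → same outcome either way.
$2479: inside the interval → strictly worse (loss $2082).
$362: below both → same outcome either way.
Count: 2.

2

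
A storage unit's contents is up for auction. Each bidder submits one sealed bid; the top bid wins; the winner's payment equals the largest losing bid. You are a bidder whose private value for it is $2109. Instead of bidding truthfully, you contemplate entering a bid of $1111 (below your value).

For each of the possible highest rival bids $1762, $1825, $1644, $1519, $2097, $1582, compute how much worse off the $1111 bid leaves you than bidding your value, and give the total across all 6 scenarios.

The deviation costs you only when the competing bid falls strictly between $1111 and $2109; elsewhere both bids give the same outcome.
$1762: truthful payoff $347, deviation payoff $0 → loss $347.
$1825: truthful payoff $284, deviation payoff $0 → loss $284.
$1644: truthful payoff $465, deviation payoff $0 → loss $465.
$1519: truthful payoff $590, deviation payoff $0 → loss $590.
$2097: truthful payoff $12, deviation payoff $0 → loss $12.
$1582: truthful payoff $527, deviation payoff $0 → loss $527.
Total loss = $347 + $284 + $465 + $590 + $12 + $527 = $2225.

$2225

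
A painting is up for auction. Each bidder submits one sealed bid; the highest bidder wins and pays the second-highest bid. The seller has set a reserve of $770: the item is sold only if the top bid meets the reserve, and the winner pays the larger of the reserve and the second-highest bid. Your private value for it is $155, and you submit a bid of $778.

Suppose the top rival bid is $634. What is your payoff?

−$615

Your bid $778 is the highest and exceeds the reserve.
Price = max(second-highest bid, reserve) = max($634, $770) = $770.
Payoff = $155 − $770 = −$615.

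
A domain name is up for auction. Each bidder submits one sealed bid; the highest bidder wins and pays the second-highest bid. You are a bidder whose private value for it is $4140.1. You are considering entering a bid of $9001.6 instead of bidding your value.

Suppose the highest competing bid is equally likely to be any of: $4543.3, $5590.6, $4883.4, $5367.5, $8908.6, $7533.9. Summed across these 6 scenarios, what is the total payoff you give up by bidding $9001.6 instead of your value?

$11986.7

The deviation costs you only when the competing bid falls strictly between $4140.1 and $9001.6; elsewhere both bids give the same outcome.
$4543.3: truthful payoff $0, deviation payoff −$403.2 → loss $403.2.
$5590.6: truthful payoff $0, deviation payoff −$1450.5 → loss $1450.5.
$4883.4: truthful payoff $0, deviation payoff −$743.3 → loss $743.3.
$5367.5: truthful payoff $0, deviation payoff −$1227.4 → loss $1227.4.
$8908.6: truthful payoff $0, deviation payoff −$4768.5 → loss $4768.5.
$7533.9: truthful payoff $0, deviation payoff −$3393.8 → loss $3393.8.
Total loss = $403.2 + $1450.5 + $743.3 + $1227.4 + $4768.5 + $3393.8 = $11986.7.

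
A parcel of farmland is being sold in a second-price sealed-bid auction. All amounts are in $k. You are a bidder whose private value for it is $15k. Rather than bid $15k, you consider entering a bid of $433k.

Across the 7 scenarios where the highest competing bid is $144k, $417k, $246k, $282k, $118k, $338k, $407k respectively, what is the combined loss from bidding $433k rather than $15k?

$1847k

The deviation costs you only when the competing bid falls strictly between $15k and $433k; elsewhere both bids give the same outcome.
$144k: truthful payoff $0k, deviation payoff −$129k → loss $129k.
$417k: truthful payoff $0k, deviation payoff −$402k → loss $402k.
$246k: truthful payoff $0k, deviation payoff −$231k → loss $231k.
$282k: truthful payoff $0k, deviation payoff −$267k → loss $267k.
$118k: truthful payoff $0k, deviation payoff −$103k → loss $103k.
$338k: truthful payoff $0k, deviation payoff −$323k → loss $323k.
$407k: truthful payoff $0k, deviation payoff −$392k → loss $392k.
Total loss = $129k + $402k + $231k + $267k + $103k + $323k + $392k = $1847k.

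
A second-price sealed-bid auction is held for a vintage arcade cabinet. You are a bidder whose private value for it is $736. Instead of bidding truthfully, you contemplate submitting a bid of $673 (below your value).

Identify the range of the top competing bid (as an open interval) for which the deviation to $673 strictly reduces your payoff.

If the competing bid is below $673, both bids win at the same price — no difference.
If it is above $736, both bids lose — no difference.
If it lies strictly between $673 and $736, bidding your value wins at a price below your value (positive payoff) while bidding $673 loses (payoff 0).
So the deviation strictly hurts on the open interval ($673, $736).

($673, $736)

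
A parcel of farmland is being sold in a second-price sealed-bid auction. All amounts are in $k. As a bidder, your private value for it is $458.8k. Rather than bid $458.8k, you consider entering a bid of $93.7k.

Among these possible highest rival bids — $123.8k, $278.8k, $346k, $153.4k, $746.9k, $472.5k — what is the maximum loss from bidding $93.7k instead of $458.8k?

$123.8k: truthful gives $335k, deviation gives $0k → loss $335k.
$278.8k: truthful gives $180k, deviation gives $0k → loss $180k.
$346k: truthful gives $112.8k, deviation gives $0k → loss $112.8k.
$153.4k: truthful gives $305.4k, deviation gives $0k → loss $305.4k.
$746.9k: same outcome either way → loss $0k.
$472.5k: same outcome either way → loss $0k.
Maximum loss: $335k.

$335k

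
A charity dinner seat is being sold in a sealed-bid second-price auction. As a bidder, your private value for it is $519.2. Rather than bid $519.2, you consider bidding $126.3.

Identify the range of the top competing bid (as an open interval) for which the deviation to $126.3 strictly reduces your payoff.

If the competing bid is below $126.3, both bids win at the same price — no difference.
If it is above $519.2, both bids lose — no difference.
If it lies strictly between $126.3 and $519.2, bidding your value wins at a price below your value (positive payoff) while bidding $126.3 loses (payoff 0).
So the deviation strictly hurts on the open interval ($126.3, $519.2).

($126.3, $519.2)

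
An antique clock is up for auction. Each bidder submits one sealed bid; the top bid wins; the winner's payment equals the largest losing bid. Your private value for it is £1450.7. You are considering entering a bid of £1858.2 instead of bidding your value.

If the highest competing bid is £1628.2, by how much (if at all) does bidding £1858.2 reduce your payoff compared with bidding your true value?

£177.5

Bidding your value £1450.7: you lose (since £1450.7 < £1628.2). Payoff £0.
Bidding £1858.2: you win and pay £1628.2. Payoff £1450.7 − £1628.2 = −£177.5.
The competing bid £1628.2 lies between your value and your inflated bid, so overbidding wins an item priced above your value.
Loss from deviating = £0 − (−£177.5) = £177.5.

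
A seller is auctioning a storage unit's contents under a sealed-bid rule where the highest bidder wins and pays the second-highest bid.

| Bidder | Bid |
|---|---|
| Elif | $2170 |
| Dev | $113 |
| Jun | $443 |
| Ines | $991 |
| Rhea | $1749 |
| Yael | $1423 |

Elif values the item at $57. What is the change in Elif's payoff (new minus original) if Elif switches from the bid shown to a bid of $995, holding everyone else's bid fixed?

$1692

The highest bid among the other bidders is $1749; Elif's bid doesn't change that.
Original bid $2170: Elif is highest, pays the top rival bid $1749; payoff $57 − $1749 = −$1692.
Alternative bid $995: Elif is not highest (top rival bid is $1749); payoff $0.
Change in payoff = $0 − (−$1692) = $1692.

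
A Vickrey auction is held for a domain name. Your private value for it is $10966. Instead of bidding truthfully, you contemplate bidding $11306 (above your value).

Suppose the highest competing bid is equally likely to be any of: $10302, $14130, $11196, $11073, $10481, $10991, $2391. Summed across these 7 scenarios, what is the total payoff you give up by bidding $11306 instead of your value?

$362

The deviation costs you only when the competing bid falls strictly between $10966 and $11306; elsewhere both bids give the same outcome.
$10302: outcomes coincide → loss $0.
$14130: outcomes coincide → loss $0.
$11196: truthful payoff $0, deviation payoff −$230 → loss $230.
$11073: truthful payoff $0, deviation payoff −$107 → loss $107.
$10481: outcomes coincide → loss $0.
$10991: truthful payoff $0, deviation payoff −$25 → loss $25.
$2391: outcomes coincide → loss $0.
Total loss = $230 + $107 + $25 = $362.
Truthful bidding weakly dominates here: raising your bid can only win items priced above your value, and lowering it can only forfeit items priced below.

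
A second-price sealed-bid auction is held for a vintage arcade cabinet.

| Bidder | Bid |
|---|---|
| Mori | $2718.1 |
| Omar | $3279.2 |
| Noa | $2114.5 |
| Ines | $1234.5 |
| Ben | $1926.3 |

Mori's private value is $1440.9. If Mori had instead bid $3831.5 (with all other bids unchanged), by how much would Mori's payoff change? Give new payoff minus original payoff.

The highest bid among the other bidders is $3279.2; Mori's bid doesn't change that.
Original bid $2718.1: Mori is not highest (top rival bid is $3279.2); payoff $0.
Alternative bid $3831.5: Mori is highest, pays the top rival bid $3279.2; payoff $1440.9 − $3279.2 = −$1838.3.
Change in payoff = −$1838.3 − ($0) = −$1838.3.

−$1838.3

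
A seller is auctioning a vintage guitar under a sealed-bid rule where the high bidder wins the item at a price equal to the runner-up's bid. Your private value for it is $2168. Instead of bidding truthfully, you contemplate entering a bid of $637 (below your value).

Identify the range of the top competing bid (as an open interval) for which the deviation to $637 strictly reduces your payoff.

($637, $2168)

If the competing bid is below $637, both bids win at the same price — no difference.
If it is above $2168, both bids lose — no difference.
If it lies strictly between $637 and $2168, bidding your value wins at a price below your value (positive payoff) while bidding $637 loses (payoff 0).
So the deviation strictly hurts on the open interval ($637, $2168).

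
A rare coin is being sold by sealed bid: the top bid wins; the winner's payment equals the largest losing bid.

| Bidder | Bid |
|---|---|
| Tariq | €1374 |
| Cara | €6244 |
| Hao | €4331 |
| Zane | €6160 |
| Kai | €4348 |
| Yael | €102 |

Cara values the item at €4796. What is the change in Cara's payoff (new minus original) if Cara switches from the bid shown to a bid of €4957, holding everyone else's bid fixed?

The highest bid among the other bidders is €6160; Cara's bid doesn't change that.
Original bid €6244: Cara is highest, pays the top rival bid €6160; payoff €4796 − €6160 = −€1364.
Alternative bid €4957: Cara is not highest (top rival bid is €6160); payoff €0.
Change in payoff = €0 − (−€1364) = €1364.

€1364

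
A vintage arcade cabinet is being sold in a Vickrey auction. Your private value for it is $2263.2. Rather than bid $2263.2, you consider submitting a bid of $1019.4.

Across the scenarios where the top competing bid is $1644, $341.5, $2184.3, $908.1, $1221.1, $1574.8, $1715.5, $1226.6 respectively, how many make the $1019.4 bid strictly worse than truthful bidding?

The deviation hurts exactly when the highest competing bid lies strictly between $1019.4 and $2263.2 — underbidding then forfeits a profitable win.
$1644: inside the interval → strictly worse (loss $619.2).
$341.5: below both → same outcome either way.
$2184.3: inside the interval → strictly worse (loss $78.9).
$908.1: below both → same outcome either way.
$1221.1: inside the interval → strictly worse (loss $1042.1).
$1574.8: inside the interval → strictly worse (loss $688.4).
$1715.5: inside the interval → strictly worse (loss $547.7).
$1226.6: inside the interval → strictly worse (loss $1036.6).
Count: 6.

6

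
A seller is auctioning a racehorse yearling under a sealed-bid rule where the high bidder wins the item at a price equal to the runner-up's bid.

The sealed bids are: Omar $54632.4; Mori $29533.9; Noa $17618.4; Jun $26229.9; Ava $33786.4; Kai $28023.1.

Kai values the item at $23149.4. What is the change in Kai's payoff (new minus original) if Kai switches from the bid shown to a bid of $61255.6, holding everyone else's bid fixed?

−$31483

The highest bid among the other bidders is $54632.4; Kai's bid doesn't change that.
Original bid $28023.1: Kai is not highest (top rival bid is $54632.4); payoff $0.
Alternative bid $61255.6: Kai is highest, pays the top rival bid $54632.4; payoff $23149.4 − $54632.4 = −$31483.
Change in payoff = −$31483 − ($0) = −$31483.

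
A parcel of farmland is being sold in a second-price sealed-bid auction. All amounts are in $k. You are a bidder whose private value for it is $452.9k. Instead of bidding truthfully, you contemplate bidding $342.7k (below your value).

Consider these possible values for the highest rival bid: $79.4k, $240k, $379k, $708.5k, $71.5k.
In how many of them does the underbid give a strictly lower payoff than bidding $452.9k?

1

The deviation hurts exactly when the highest competing bid lies strictly between $342.7k and $452.9k — underbidding then forfeits a profitable win.
$79.4k: below both → same outcome either way.
$240k: below both → same outcome either way.
$379k: inside the interval → strictly worse (loss $73.9k).
$708.5k: above both → same outcome either way.
$71.5k: below both → same outcome either way.
Count: 1.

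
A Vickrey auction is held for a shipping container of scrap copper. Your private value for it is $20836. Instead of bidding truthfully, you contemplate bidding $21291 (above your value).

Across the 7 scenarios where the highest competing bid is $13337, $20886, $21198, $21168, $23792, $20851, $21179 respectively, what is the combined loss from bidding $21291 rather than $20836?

$1102

The deviation costs you only when the competing bid falls strictly between $20836 and $21291; elsewhere both bids give the same outcome.
$13337: outcomes coincide → loss $0.
$20886: truthful payoff $0, deviation payoff −$50 → loss $50.
$21198: truthful payoff $0, deviation payoff −$362 → loss $362.
$21168: truthful payoff $0, deviation payoff −$332 → loss $332.
$23792: outcomes coincide → loss $0.
$20851: truthful payoff $0, deviation payoff −$15 → loss $15.
$21179: truthful payoff $0, deviation payoff −$343 → loss $343.
Total loss = $50 + $362 + $332 + $15 + $343 = $1102.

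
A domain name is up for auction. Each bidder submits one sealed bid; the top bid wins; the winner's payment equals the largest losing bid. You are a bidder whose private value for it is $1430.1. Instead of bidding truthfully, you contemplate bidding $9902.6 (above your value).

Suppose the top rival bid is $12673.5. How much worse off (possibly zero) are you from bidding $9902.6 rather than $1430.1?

$0

Bidding your value $1430.1: you lose (since $1430.1 < $12673.5). Payoff $0.
Bidding $9902.6: you lose. Payoff $0.
Difference = $0 − $0 = $0; both bids lead to the same outcome because the competing bid is above both your value and your alternative bid.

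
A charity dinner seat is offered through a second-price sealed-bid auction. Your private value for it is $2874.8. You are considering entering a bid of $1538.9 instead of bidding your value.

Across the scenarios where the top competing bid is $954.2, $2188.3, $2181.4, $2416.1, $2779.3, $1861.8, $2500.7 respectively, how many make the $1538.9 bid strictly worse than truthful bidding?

The deviation hurts exactly when the highest competing bid lies strictly between $1538.9 and $2874.8 — underbidding then forfeits a profitable win.
$954.2: below both → same outcome either way.
$2188.3: inside the interval → strictly worse (loss $686.5).
$2181.4: inside the interval → strictly worse (loss $693.4).
$2416.1: inside the interval → strictly worse (loss $458.7).
$2779.3: inside the interval → strictly worse (loss $95.5).
$1861.8: inside the interval → strictly worse (loss $1013).
$2500.7: inside the interval → strictly worse (loss $374.1).
Count: 6.

6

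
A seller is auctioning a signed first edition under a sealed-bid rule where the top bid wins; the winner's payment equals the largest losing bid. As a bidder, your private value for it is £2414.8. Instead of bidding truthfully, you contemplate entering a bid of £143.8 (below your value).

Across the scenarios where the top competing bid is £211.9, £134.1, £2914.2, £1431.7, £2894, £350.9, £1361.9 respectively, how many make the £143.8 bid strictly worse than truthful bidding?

The deviation hurts exactly when the highest competing bid lies strictly between £143.8 and £2414.8 — underbidding then forfeits a profitable win.
£211.9: inside the interval → strictly worse (loss £2202.9).
£134.1: below both → same outcome either way.
£2914.2: above both → same outcome either way.
£1431.7: inside the interval → strictly worse (loss £983.1).
£2894: above both → same outcome either way.
£350.9: inside the interval → strictly worse (loss £2063.9).
£1361.9: inside the interval → strictly worse (loss £1052.9).
Count: 4.

4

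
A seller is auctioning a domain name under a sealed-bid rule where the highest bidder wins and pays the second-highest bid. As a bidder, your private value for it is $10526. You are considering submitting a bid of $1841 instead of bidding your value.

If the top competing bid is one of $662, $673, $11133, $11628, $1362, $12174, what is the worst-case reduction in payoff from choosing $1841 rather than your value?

$662: same outcome either way → loss $0.
$673: same outcome either way → loss $0.
$11133: same outcome either way → loss $0.
$11628: same outcome either way → loss $0.
$1362: same outcome either way → loss $0.
$12174: same outcome either way → loss $0.
Maximum loss: $0.

$0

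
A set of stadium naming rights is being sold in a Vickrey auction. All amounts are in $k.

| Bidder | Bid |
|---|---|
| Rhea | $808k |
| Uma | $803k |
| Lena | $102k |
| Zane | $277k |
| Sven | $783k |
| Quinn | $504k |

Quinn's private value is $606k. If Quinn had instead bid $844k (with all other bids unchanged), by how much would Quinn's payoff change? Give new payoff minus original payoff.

−$202k

The highest bid among the other bidders is $808k; Quinn's bid doesn't change that.
Original bid $504k: Quinn is not highest (top rival bid is $808k); payoff $0k.
Alternative bid $844k: Quinn is highest, pays the top rival bid $808k; payoff $606k − $808k = −$202k.
Change in payoff = −$202k − ($0k) = −$202k.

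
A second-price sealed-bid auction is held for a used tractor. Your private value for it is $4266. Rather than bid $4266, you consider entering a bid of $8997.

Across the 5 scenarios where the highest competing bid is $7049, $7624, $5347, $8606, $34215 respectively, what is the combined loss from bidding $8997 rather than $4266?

The deviation costs you only when the competing bid falls strictly between $4266 and $8997; elsewhere both bids give the same outcome.
$7049: truthful payoff $0, deviation payoff −$2783 → loss $2783.
$7624: truthful payoff $0, deviation payoff −$3358 → loss $3358.
$5347: truthful payoff $0, deviation payoff −$1081 → loss $1081.
$8606: truthful payoff $0, deviation payoff −$4340 → loss $4340.
$34215: outcomes coincide → loss $0.
Total loss = $2783 + $3358 + $1081 + $4340 = $11562.
Because the price is fixed by the runner-up's bid, deviating from your value can only change a good outcome into a bad one — never the reverse.

$11562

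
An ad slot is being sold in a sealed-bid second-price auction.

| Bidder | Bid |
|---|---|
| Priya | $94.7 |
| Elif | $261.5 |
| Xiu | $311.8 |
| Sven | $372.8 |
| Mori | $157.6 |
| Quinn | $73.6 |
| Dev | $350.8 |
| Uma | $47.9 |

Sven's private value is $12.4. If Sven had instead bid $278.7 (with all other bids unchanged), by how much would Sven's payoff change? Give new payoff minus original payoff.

$338.4

The highest bid among the other bidders is $350.8; Sven's bid doesn't change that.
Original bid $372.8: Sven is highest, pays the top rival bid $350.8; payoff $12.4 − $350.8 = −$338.4.
Alternative bid $278.7: Sven is not highest (top rival bid is $350.8); payoff $0.
Change in payoff = $0 − (−$338.4) = $338.4.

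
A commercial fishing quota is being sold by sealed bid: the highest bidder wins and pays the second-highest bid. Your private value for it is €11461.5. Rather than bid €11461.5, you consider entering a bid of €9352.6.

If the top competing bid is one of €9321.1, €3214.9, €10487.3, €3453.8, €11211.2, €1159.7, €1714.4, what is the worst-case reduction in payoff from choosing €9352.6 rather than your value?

€9321.1: same outcome either way → loss €0.
€3214.9: same outcome either way → loss €0.
€10487.3: truthful gives €974.2, deviation gives €0 → loss €974.2.
€3453.8: same outcome either way → loss €0.
€11211.2: truthful gives €250.3, deviation gives €0 → loss €250.3.
€1159.7: same outcome either way → loss €0.
€1714.4: same outcome either way → loss €0.
Maximum loss: €974.2.

€974.2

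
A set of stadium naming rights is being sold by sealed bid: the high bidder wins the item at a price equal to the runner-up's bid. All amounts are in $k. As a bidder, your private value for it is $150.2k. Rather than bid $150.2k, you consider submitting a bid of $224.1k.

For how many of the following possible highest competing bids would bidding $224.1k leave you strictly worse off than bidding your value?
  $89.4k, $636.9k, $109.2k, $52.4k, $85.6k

0

The deviation hurts exactly when the highest competing bid lies strictly between $150.2k and $224.1k — overbidding then wins at a price above your value.
$89.4k: below both → same outcome either way.
$636.9k: above both → same outcome either way.
$109.2k: below both → same outcome either way.
$52.4k: below both → same outcome either way.
$85.6k: below both → same outcome either way.
Count: 0.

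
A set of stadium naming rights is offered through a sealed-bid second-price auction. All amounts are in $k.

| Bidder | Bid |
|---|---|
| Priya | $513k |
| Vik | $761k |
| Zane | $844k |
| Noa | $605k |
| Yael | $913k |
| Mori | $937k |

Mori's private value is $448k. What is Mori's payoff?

−$465k

Highest bid: Mori at $937k, so Mori wins.
Second-highest bid: Yael at $913k — that is the price the winner pays.
Mori's payoff = value − price = $448k − $913k = −$465k.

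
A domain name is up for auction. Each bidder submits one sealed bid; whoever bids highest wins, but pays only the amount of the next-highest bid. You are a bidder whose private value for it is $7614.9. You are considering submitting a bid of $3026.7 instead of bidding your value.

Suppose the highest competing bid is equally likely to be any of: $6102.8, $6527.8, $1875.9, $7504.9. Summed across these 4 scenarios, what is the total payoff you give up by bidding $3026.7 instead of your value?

The deviation costs you only when the competing bid falls strictly between $3026.7 and $7614.9; elsewhere both bids give the same outcome.
$6102.8: truthful payoff $1512.1, deviation payoff $0 → loss $1512.1.
$6527.8: truthful payoff $1087.1, deviation payoff $0 → loss $1087.1.
$1875.9: outcomes coincide → loss $0.
$7504.9: truthful payoff $110, deviation payoff $0 → loss $110.
Total loss = $1512.1 + $1087.1 + $110 = $2709.2.
In a second-price auction your bid sets only whether you win, not what you pay, so bidding your true value is weakly dominant.

$2709.2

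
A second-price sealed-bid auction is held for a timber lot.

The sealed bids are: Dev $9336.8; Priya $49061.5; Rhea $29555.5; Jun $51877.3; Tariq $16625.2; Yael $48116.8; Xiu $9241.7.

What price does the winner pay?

Highest bid: Jun at $51877.3, so Jun wins.
Second-highest bid: Priya at $49061.5 — that is the price the winner pays.

$49061.5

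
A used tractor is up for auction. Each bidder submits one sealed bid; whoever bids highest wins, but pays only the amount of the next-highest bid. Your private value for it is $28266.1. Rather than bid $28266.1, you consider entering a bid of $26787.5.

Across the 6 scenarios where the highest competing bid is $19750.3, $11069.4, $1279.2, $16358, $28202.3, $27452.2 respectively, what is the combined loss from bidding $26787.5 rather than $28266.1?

$877.7

The deviation costs you only when the competing bid falls strictly between $26787.5 and $28266.1; elsewhere both bids give the same outcome.
$19750.3: outcomes coincide → loss $0.
$11069.4: outcomes coincide → loss $0.
$1279.2: outcomes coincide → loss $0.
$16358: outcomes coincide → loss $0.
$28202.3: truthful payoff $63.8, deviation payoff $0 → loss $63.8.
$27452.2: truthful payoff $813.9, deviation payoff $0 → loss $813.9.
Total loss = $63.8 + $813.9 = $877.7.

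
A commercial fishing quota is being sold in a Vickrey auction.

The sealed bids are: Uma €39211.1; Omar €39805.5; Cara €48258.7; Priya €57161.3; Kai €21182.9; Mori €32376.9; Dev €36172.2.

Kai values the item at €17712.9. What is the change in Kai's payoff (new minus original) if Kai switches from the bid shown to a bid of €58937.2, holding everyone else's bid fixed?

−€39448.4

The highest bid among the other bidders is €57161.3; Kai's bid doesn't change that.
Original bid €21182.9: Kai is not highest (top rival bid is €57161.3); payoff €0.
Alternative bid €58937.2: Kai is highest, pays the top rival bid €57161.3; payoff €17712.9 − €57161.3 = −€39448.4.
Change in payoff = −€39448.4 − (€0) = −€39448.4.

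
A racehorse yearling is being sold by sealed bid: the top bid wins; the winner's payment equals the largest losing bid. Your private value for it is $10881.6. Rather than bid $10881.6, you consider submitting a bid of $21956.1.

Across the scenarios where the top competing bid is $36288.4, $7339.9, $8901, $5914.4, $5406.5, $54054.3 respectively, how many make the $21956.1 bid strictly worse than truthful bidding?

The deviation hurts exactly when the highest competing bid lies strictly between $10881.6 and $21956.1 — overbidding then wins at a price above your value.
$36288.4: above both → same outcome either way.
$7339.9: below both → same outcome either way.
$8901: below both → same outcome either way.
$5914.4: below both → same outcome either way.
$5406.5: below both → same outcome either way.
$54054.3: above both → same outcome either way.
Count: 0.

0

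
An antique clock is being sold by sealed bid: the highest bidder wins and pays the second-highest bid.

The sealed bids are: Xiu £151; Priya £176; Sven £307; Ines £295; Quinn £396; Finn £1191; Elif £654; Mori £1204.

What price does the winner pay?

£1191

Highest bid: Mori at £1204, so Mori wins.
Second-highest bid: Finn at £1191 — that is the price the winner pays.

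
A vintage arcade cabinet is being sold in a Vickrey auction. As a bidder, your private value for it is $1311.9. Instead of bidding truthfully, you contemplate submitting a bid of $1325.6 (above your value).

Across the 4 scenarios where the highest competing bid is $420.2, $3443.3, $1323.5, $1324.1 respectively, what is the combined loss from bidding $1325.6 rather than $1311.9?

$23.8

The deviation costs you only when the competing bid falls strictly between $1311.9 and $1325.6; elsewhere both bids give the same outcome.
$420.2: outcomes coincide → loss $0.
$3443.3: outcomes coincide → loss $0.
$1323.5: truthful payoff $0, deviation payoff −$11.6 → loss $11.6.
$1324.1: truthful payoff $0, deviation payoff −$12.2 → loss $12.2.
Total loss = $11.6 + $12.2 = $23.8.
Truthful bidding weakly dominates here: raising your bid can only win items priced above your value, and lowering it can only forfeit items priced below.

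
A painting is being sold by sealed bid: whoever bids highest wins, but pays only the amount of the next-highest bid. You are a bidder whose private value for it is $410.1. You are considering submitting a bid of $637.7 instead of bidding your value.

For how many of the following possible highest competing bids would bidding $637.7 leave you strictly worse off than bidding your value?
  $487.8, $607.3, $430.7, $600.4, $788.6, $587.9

5

The deviation hurts exactly when the highest competing bid lies strictly between $410.1 and $637.7 — overbidding then wins at a price above your value.
$487.8: inside the interval → strictly worse (loss $77.7).
$607.3: inside the interval → strictly worse (loss $197.2).
$430.7: inside the interval → strictly worse (loss $20.6).
$600.4: inside the interval → strictly worse (loss $190.3).
$788.6: above both → same outcome either way.
$587.9: inside the interval → strictly worse (loss $177.8).
Count: 5.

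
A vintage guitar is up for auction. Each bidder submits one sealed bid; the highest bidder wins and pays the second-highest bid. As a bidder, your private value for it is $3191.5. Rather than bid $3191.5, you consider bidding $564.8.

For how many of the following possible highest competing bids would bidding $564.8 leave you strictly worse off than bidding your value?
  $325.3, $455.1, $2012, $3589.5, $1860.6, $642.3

3

The deviation hurts exactly when the highest competing bid lies strictly between $564.8 and $3191.5 — underbidding then forfeits a profitable win.
$325.3: below both → same outcome either way.
$455.1: below both → same outcome either way.
$2012: inside the interval → strictly worse (loss $1179.5).
$3589.5: above both → same outcome either way.
$1860.6: inside the interval → strictly worse (loss $1330.9).
$642.3: inside the interval → strictly worse (loss $2549.2).
Count: 3.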